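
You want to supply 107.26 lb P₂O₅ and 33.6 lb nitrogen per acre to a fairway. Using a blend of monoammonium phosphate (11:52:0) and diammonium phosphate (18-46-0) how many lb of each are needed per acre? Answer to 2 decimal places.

Per-acre balance (a = monoammonium phosphate, b = diammonium phosphate):
P₂O₅: 0.52·a + 0.46·b = 107.26
N: 0.11·a + 0.18·b = 33.6
Eliminate b: (row1) − 0.46/0.18·(row2) → 0.238889·a = 21.3933, so a = 89.5535.
Then b = (33.6 − 0.11·89.5535) / 0.18 = 131.9395.

89.55 lb monoammonium phosphate, 131.94 lb diammonium phosphate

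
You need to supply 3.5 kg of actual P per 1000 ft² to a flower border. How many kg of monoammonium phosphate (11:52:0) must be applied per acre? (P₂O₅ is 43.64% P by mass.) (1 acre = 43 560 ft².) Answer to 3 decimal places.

671.843 kg of product per acre

As P₂O₅: 3.5 / 0.4364 = 8.02016 kg per 1000 ft².
Product per 1000 ft² = 8.02016 / 52% = 15.4234 kg.
Convert to per acre: 15.4234 × 43.56 = 671.8431 kg.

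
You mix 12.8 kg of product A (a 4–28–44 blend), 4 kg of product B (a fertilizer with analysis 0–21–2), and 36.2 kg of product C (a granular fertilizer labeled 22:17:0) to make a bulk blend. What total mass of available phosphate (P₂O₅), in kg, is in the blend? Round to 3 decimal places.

P₂O₅ mass = 28%×12.8 + 21%×4 + 17%×36.2 = 10.578 kg.

10.578 kg P₂O₅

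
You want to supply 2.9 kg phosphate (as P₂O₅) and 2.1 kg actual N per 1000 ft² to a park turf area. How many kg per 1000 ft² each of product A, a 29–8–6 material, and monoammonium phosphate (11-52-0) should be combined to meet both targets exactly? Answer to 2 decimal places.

5.44 kg product A, 4.74 kg monoammonium phosphate

With a, b = kg per 1000 ft² of product A and monoammonium phosphate:
P₂O₅: 0.08·a + 0.52·b = 2.9
N: 0.29·a + 0.11·b = 2.1
From row1: a = (2.9 − 0.52·b) / 0.08.
Into row2: 0.29·(2.9 − 0.52·b)/0.08 + 0.11·b = 2.1 → b = 4.73944, a = 5.44366.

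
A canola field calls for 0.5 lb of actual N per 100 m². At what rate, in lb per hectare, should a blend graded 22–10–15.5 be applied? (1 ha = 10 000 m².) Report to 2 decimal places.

227.27 lb of product per hectare

Product per 100 m² = 0.5 / 22% = 2.27273 lb.
Convert to per hectare: 2.27273 × 100 = 227.273 lb.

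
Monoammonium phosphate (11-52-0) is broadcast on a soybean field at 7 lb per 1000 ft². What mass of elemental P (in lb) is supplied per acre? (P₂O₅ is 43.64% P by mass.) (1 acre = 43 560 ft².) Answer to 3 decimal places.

P₂O₅ per 1000 ft² = 7 × 52% = 3.64 lb.
Elemental P = 3.64 × 0.4364 = 1.5885 lb per 1000 ft².
Convert to per acre: 1.5885 × 43.56 = 69.1949 lb.

69.195 lb P per acre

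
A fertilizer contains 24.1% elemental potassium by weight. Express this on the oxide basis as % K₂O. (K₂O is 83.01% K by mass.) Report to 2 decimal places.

%K₂O = 24.1 / 0.8301 = 29.0326%.

29.03% K₂O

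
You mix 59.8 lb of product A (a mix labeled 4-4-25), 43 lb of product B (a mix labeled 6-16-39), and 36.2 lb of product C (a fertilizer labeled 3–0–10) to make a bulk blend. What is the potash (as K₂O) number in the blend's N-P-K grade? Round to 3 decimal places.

Total mass = 59.8 + 43 + 36.2 = 139 lb.
K₂O mass = 25%×59.8 + 39%×43 + 10%×36.2 = 35.34 lb.
% K₂O = 35.34 / 139 = 25.42446%.

25.424% K₂O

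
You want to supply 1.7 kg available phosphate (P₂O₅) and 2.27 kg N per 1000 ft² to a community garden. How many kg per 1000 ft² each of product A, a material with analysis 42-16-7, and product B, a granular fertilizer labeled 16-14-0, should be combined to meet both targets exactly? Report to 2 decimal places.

1.38 kg product A, 10.57 kg product B

With a, b = kg per 1000 ft² of product A and product B:
P₂O₅: 0.16·a + 0.14·b = 1.7
N: 0.42·a + 0.16·b = 2.27
Eliminate b: (row1) − 0.14/0.16·(row2) → -0.2075·a = -0.28625, so a = 1.37952.
Then b = (2.27 − 0.42·1.37952) / 0.16 = 10.5663.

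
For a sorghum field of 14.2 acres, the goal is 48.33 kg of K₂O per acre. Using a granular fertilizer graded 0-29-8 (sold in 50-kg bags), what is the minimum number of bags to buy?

172 bags

Product per acre = 48.33 / 8% = 604.125 kg.
Total product = 604.125 × 14.2 = 8578.57 kg.
Bags = ⌈8578.57 / 50⌉ = 172.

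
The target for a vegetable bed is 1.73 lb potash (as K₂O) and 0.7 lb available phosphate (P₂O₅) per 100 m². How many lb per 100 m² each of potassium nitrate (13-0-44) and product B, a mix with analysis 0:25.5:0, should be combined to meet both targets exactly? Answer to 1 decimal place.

3.9 lb potassium nitrate, 2.7 lb product B

Per-100 m² balance (a = potassium nitrate, b = product B):
K₂O: 0.44·a + 0·b = 1.73
P₂O₅: 0·a + 0.255·b = 0.7
Solving simultaneously: a = 3.93182, b = 2.7451.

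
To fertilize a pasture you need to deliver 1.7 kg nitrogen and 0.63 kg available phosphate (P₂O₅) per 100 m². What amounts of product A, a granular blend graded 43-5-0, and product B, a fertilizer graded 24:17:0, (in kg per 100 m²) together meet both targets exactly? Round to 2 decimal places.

With a, b = kg per 100 m² of product A and product B:
N: 0.43·a + 0.24·b = 1.7
P₂O₅: 0.05·a + 0.17·b = 0.63
Eliminate a: (row1) − 0.43/0.05·(row2) → -1.222·b = -3.718, so b = 3.04255.
Back-substitute: a = (1.7 − 0.24·3.04255) / 0.43 = 2.25532.

2.26 kg product A, 3.04 kg product B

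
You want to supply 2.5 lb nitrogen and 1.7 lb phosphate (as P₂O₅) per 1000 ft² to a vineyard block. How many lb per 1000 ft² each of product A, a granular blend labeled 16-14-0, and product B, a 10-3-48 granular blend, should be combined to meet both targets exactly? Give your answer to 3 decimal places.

10.326 lb product A, 8.478 lb product B

Let a = lb of product A, b = lb of product B (per 1000 ft²).
N: 0.16·a + 0.1·b = 2.5
P₂O₅: 0.14·a + 0.03·b = 1.7
From row1: a = (2.5 − 0.1·b) / 0.16.
Into row2: 0.14·(2.5 − 0.1·b)/0.16 + 0.03·b = 1.7 → b = 8.47826, a = 10.3261.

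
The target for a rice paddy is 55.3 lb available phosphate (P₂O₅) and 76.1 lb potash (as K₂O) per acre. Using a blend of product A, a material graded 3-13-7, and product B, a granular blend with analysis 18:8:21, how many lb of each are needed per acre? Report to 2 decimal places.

With a, b = lb per acre of product A and product B:
P₂O₅: 0.13·a + 0.08·b = 55.3
K₂O: 0.07·a + 0.21·b = 76.1
From row1: a = (55.3 − 0.08·b) / 0.13.
Into row2: 0.07·(55.3 − 0.08·b)/0.13 + 0.21·b = 76.1 → b = 277.512, a = 254.608.

254.61 lb product A, 277.51 lb product B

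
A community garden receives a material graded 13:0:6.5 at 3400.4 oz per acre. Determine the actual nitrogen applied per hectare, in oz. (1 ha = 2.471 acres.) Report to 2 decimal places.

nitrogen per acre = 3400.4 × 13% = 442.052 oz.
Convert to per hectare: 442.052 × 2.471 = 1092.3105 oz.

1092.31 oz N per hectare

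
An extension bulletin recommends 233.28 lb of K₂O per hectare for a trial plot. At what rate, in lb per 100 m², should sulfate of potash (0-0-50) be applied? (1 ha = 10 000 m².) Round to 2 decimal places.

4.67 lb of product per hundred sq m

Product per hectare = 233.28 / 50% = 466.56 lb.
Convert to per 100 m²: 466.56 × 0.01 = 4.6656 lb.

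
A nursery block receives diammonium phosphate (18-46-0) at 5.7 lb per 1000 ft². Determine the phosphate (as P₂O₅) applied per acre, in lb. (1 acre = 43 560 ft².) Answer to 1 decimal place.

P₂O₅ per 1000 ft² = 5.7 × 46% = 2.622 lb.
Convert to per acre: 2.622 × 43.56 = 114.214 lb.

114.2 lb P₂O₅ per acre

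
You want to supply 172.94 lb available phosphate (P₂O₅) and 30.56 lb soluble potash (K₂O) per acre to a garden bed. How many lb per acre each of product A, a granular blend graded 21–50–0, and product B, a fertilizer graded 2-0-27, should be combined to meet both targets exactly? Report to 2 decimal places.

Per-acre balance (a = product A, b = product B):
P₂O₅: 0.5·a + 0·b = 172.94
K₂O: 0·a + 0.27·b = 30.56
Solving simultaneously: a = 345.88, b = 113.185.

345.88 lb product A, 113.19 lb product B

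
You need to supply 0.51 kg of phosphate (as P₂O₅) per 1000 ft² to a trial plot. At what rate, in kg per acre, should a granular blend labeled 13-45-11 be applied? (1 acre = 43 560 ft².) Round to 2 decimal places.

Product per 1000 ft² = 0.51 / 45% = 1.13333 kg.
Convert to per acre: 1.13333 × 43.56 = 49.368 kg.

49.37 kg of product per acre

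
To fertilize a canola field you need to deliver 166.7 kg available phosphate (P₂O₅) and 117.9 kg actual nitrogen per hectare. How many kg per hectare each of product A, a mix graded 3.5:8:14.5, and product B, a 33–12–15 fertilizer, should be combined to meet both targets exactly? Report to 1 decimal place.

With a, b = kg per hectare of product A and product B:
P₂O₅: 0.08·a + 0.12·b = 166.7
N: 0.035·a + 0.33·b = 117.9
Solving simultaneously: a = 1840.68, b = 162.0495.

1840.7 kg product A, 162.0 kg product B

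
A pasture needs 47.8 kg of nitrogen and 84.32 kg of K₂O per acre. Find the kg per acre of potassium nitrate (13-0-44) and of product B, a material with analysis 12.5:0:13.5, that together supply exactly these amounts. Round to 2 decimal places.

109.13 kg potassium nitrate, 268.90 kg product B

Let a = kg of potassium nitrate, b = kg of product B (per acre).
N: 0.13·a + 0.125·b = 47.8
K₂O: 0.44·a + 0.135·b = 84.32
From row1: a = (47.8 − 0.125·b) / 0.13.
Into row2: 0.44·(47.8 − 0.125·b)/0.13 + 0.135·b = 84.32 → b = 268.903, a = 109.132.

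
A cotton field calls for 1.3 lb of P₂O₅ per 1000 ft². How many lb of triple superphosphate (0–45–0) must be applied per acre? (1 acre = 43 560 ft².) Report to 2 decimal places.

Product per 1000 ft² = 1.3 / 45% = 2.88889 lb.
Convert to per acre: 2.88889 × 43.56 = 125.84 lb.

125.84 lb of product per acre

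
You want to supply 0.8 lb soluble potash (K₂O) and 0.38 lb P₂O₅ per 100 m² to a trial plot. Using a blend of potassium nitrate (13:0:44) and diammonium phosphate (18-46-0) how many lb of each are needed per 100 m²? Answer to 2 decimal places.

Let a = lb of potassium nitrate, b = lb of diammonium phosphate (per 100 m²).
K₂O: 0.44·a + 0·b = 0.8
P₂O₅: 0·a + 0.46·b = 0.38
Solving simultaneously: a = 1.81818, b = 0.826087.

1.82 lb potassium nitrate, 0.83 lb diammonium phosphate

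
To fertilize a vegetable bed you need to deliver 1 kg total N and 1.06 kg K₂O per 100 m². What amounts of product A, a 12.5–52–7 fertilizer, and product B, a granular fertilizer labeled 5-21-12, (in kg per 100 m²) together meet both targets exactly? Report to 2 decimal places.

5.83 kg product A, 5.43 kg product B

Let a = kg of product A, b = kg of product B (per 100 m²).
N: 0.125·a + 0.05·b = 1
K₂O: 0.07·a + 0.12·b = 1.06
From row1: a = (1 − 0.05·b) / 0.125.
Into row2: 0.07·(1 − 0.05·b)/0.125 + 0.12·b = 1.06 → b = 5.43478, a = 5.82609.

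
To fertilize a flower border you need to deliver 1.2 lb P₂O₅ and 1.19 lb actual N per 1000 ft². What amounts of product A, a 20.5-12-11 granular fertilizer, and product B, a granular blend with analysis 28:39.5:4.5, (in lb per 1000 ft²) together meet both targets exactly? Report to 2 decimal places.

With a, b = lb per 1000 ft² of product A and product B:
P₂O₅: 0.12·a + 0.395·b = 1.2
N: 0.205·a + 0.28·b = 1.19
Solving simultaneously: a = 2.82955, b = 2.17836.

2.83 lb product A, 2.18 lb product B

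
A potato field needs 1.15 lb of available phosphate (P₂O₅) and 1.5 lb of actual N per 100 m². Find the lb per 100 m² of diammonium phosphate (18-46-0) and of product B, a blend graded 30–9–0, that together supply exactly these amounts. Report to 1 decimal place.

1.7 lb diammonium phosphate, 4.0 lb product B

Per-100 m² balance (a = diammonium phosphate, b = product B):
P₂O₅: 0.46·a + 0.09·b = 1.15
N: 0.18·a + 0.3·b = 1.5
Eliminate a: (row1) − 0.46/0.18·(row2) → -0.676667·b = -2.68333, so b = 3.96552.
Back-substitute: a = (1.15 − 0.09·3.96552) / 0.46 = 1.72414.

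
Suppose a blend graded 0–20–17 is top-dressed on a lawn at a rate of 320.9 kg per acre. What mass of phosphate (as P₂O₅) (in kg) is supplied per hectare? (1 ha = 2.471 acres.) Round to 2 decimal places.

158.59 kg P₂O₅ per hectare

P₂O₅ per acre = 320.9 × 20% = 64.18 kg.
Convert to per hectare: 64.18 × 2.471 = 158.589 kg.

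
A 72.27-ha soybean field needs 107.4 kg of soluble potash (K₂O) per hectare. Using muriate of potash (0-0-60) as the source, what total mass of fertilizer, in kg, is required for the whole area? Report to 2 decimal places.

Product per hectare = 107.4 / 60% = 179 kg.
Total product = 179 × 72.27 = 12936.33 kg.

12936.33 kg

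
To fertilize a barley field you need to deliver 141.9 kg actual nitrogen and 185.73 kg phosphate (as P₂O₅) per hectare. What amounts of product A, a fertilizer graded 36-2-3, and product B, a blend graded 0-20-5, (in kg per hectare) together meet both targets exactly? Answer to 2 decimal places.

394.17 kg product A, 889.23 kg product B

With a, b = kg per hectare of product A and product B:
N: 0.36·a + 0·b = 141.9
P₂O₅: 0.02·a + 0.2·b = 185.73
Solving simultaneously: a = 394.167, b = 889.233.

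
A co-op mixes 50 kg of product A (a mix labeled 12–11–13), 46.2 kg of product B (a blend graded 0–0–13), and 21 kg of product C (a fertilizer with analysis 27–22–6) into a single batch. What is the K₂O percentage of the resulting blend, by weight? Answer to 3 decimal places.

11.746% K₂O

Total mass = 50 + 46.2 + 21 = 117.2 kg.
K₂O mass = 13%×50 + 13%×46.2 + 6%×21 = 13.766 kg.
% K₂O = 13.766 / 117.2 = 11.7457%.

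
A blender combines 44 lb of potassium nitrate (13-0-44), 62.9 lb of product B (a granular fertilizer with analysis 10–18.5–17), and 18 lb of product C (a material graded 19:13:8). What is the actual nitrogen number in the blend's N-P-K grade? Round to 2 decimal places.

12.35% N

Total mass = 44 + 62.9 + 18 = 124.9 lb.
N mass = 13%×44 + 10%×62.9 + 19%×18 = 15.43 lb.
% N = 15.43 / 124.9 = 12.3539%.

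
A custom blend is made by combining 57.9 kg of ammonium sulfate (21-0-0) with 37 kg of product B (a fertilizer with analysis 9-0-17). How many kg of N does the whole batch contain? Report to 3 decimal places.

15.489 kg N

N mass = 21%×57.9 + 9%×37 = 15.489 kg.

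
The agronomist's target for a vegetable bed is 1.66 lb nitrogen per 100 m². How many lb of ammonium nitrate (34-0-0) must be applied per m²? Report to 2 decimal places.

0.05 lb of product per sq m

Product per 100 m² = 1.66 / 34% = 4.88235 lb.
Convert to per m²: 4.88235 × 0.01 = 0.0488235 lb.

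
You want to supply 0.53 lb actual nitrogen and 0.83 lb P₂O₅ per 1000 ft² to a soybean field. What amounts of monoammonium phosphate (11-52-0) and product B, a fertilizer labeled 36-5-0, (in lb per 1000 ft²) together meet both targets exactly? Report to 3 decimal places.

1.499 lb monoammonium phosphate, 1.014 lb product B

Let a = lb of monoammonium phosphate, b = lb of product B (per 1000 ft²).
N: 0.11·a + 0.36·b = 0.53
P₂O₅: 0.52·a + 0.05·b = 0.83
Eliminate b: (row1) − 0.36/0.05·(row2) → -3.634·a = -5.446, so a = 1.49862.
Then b = (0.83 − 0.52·1.49862) / 0.05 = 1.01431.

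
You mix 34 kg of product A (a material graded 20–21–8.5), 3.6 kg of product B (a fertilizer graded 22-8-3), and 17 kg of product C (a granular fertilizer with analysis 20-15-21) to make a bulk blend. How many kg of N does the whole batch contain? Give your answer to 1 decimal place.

11.0 kg N

N mass = 20%×34 + 22%×3.6 + 20%×17 = 10.992 kg.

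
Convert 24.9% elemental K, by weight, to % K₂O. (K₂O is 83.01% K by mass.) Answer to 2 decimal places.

%K₂O = 24.9 / 0.8301 = 29.9964%.

30.00% K₂O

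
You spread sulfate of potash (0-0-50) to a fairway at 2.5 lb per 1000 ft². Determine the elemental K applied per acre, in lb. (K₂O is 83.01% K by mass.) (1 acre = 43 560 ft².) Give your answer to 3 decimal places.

K₂O per 1000 ft² = 2.5 × 50% = 1.25 lb.
Elemental K = 1.25 × 0.8301 = 1.03763 lb per 1000 ft².
Convert to per acre: 1.03763 × 43.56 = 45.1989 lb.

45.199 lb K per acre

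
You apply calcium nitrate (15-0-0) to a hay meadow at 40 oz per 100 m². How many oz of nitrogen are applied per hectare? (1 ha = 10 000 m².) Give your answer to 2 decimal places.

nitrogen per 100 m² = 40 × 15% = 6 oz.
Convert to per hectare: 6 × 100 = 600 oz.

600.00 oz N per hectare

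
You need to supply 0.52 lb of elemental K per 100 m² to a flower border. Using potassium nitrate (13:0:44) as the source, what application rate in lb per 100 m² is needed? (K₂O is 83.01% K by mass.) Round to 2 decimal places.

1.42 lb of product per hundred sq m

As K₂O: 0.52 / 0.8301 = 0.626431 lb per 100 m².
Product per 100 m² = 0.626431 / 44% = 1.42371 lb.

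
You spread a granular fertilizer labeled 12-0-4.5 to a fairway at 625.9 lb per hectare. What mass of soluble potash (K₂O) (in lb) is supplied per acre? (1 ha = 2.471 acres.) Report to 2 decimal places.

K₂O per hectare = 625.9 × 4.5% = 28.1655 lb.
Convert to per acre: 28.1655 × 0.404694 = 11.3984 lb.

11.40 lb K₂O per acre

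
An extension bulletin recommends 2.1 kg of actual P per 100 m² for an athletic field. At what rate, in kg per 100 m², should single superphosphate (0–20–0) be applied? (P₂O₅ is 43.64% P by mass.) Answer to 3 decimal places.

24.060 kg of product per hundred sq m

As P₂O₅: 2.1 / 0.4364 = 4.8121 kg per 100 m².
Product per 100 m² = 4.8121 / 20% = 24.06049 kg.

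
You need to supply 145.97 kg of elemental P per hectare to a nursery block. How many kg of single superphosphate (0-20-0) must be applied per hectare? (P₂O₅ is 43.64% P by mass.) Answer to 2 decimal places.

As P₂O₅: 145.97 / 0.4364 = 334.487 kg per hectare.
Product per hectare = 334.487 / 20% = 1672.434 kg.

1672.43 kg of product per hectare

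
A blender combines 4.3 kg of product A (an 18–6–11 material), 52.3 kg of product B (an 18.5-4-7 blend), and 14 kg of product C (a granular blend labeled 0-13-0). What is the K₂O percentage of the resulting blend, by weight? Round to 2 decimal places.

5.86% K₂O

Total mass = 4.3 + 52.3 + 14 = 70.6 kg.
K₂O mass = 11%×4.3 + 7%×52.3 + 0%×14 = 4.134 kg.
% K₂O = 4.134 / 70.6 = 5.85552%.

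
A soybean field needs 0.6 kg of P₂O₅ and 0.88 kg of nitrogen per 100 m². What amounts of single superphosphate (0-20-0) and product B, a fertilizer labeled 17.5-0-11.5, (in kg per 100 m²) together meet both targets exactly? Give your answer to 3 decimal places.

3.000 kg single superphosphate, 5.029 kg product B

Per-100 m² balance (a = single superphosphate, b = product B):
P₂O₅: 0.2·a + 0·b = 0.6
N: 0·a + 0.175·b = 0.88
Solving simultaneously: a = 3, b = 5.02857.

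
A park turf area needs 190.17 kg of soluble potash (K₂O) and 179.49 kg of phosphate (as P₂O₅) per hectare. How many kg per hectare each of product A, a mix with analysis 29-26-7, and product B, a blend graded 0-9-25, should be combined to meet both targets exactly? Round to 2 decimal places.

472.87 kg product A, 628.28 kg product B

With a, b = kg per hectare of product A and product B:
K₂O: 0.07·a + 0.25·b = 190.17
P₂O₅: 0.26·a + 0.09·b = 179.49
Eliminate b: (row1) − 0.25/0.09·(row2) → -0.652222·a = -308.413, so a = 472.865.
Then b = (179.49 − 0.26·472.865) / 0.09 = 628.278.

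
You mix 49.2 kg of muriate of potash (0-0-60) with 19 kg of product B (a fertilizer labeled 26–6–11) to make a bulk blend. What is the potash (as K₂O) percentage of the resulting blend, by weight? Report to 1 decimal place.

Total mass = 49.2 + 19 = 68.2 kg.
K₂O mass = 60%×49.2 + 11%×19 = 31.61 kg.
% K₂O = 31.61 / 68.2 = 46.349%.

46.3% K₂O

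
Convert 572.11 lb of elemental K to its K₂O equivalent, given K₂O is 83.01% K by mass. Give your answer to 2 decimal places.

K₂O = 572.11 / 0.8301 = 689.206 lb.

689.21 lb K₂O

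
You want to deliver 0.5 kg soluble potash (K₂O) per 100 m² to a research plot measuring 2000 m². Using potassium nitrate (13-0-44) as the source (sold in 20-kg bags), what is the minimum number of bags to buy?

Product per 100 m² = 0.5 / 44% = 1.13636 kg.
Total product = 1.13636 × 2000 / 100 = 22.7273 kg.
Bags = ⌈22.7273 / 20⌉ = 2.

2 bags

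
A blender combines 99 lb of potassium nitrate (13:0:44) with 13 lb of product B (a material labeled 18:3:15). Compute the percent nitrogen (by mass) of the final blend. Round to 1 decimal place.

Total mass = 99 + 13 = 112 lb.
N mass = 13%×99 + 18%×13 = 15.21 lb.
% N = 15.21 / 112 = 13.5804%.

13.6% N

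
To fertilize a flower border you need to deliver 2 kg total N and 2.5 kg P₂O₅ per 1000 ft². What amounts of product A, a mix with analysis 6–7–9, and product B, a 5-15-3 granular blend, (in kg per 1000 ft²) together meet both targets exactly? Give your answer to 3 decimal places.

31.818 kg product A, 1.818 kg product B

Let a = kg of product A, b = kg of product B (per 1000 ft²).
N: 0.06·a + 0.05·b = 2
P₂O₅: 0.07·a + 0.15·b = 2.5
Eliminate a: (row1) − 0.06/0.07·(row2) → -0.0785714·b = -0.142857, so b = 1.81818.
Back-substitute: a = (2 − 0.05·1.81818) / 0.06 = 31.8182.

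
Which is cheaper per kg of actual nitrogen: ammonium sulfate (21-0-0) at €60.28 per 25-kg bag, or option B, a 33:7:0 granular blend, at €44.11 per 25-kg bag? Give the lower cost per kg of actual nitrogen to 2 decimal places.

€5.35 per kg N (option B)

ammonium sulfate: N per bag = 25 × 21% = 5.25 kg; cost = 60.28 / 5.25 = €11.4819/kg N.
option B: N per bag = 25 × 33% = 8.25 kg; cost = 44.11 / 8.25 = €5.3467/kg N.
option B is cheaper.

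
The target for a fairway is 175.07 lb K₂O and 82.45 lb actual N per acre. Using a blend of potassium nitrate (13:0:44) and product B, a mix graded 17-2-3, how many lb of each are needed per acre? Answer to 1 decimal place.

Let a = lb of potassium nitrate, b = lb of product B (per acre).
K₂O: 0.44·a + 0.03·b = 175.07
N: 0.13·a + 0.17·b = 82.45
Solving simultaneously: a = 384.886, b = 190.676.

384.9 lb potassium nitrate, 190.7 lb product B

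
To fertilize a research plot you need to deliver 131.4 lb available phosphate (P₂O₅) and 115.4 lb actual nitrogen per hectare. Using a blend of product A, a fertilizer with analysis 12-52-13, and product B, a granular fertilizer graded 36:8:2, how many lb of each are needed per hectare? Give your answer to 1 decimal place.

214.4 lb product A, 249.1 lb product B

Let a = lb of product A, b = lb of product B (per hectare).
P₂O₅: 0.52·a + 0.08·b = 131.4
N: 0.12·a + 0.36·b = 115.4
Eliminate a: (row1) − 0.52/0.12·(row2) → -1.48·b = -368.667, so b = 249.099.
Back-substitute: a = (131.4 − 0.08·249.099) / 0.52 = 214.369.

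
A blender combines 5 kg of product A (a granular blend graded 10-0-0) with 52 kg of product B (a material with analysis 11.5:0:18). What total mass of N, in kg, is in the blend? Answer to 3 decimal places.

6.480 kg N

N mass = 10%×5 + 11.5%×52 = 6.48 kg.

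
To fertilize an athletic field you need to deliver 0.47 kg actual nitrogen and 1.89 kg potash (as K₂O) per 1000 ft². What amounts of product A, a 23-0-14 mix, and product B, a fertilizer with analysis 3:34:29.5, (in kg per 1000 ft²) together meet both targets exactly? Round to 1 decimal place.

1.3 kg product A, 5.8 kg product B

With a, b = kg per 1000 ft² of product A and product B:
N: 0.23·a + 0.03·b = 0.47
K₂O: 0.14·a + 0.295·b = 1.89
Solving simultaneously: a = 1.28751, b = 5.79576.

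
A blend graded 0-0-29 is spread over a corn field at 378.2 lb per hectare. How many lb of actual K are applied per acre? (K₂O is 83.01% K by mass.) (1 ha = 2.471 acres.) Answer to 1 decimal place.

K₂O per hectare = 378.2 × 29% = 109.678 lb.
Elemental K = 109.678 × 0.8301 = 91.0437 lb per hectare.
Convert to per acre: 91.0437 × 0.404694 = 36.8449 lb.

36.8 lb K per acre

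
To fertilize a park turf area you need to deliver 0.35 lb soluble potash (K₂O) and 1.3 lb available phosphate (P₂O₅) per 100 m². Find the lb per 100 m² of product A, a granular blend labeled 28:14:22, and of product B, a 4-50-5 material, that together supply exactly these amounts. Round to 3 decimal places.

1.068 lb product A, 2.301 lb product B

With a, b = lb per 100 m² of product A and product B:
K₂O: 0.22·a + 0.05·b = 0.35
P₂O₅: 0.14·a + 0.5·b = 1.3
Eliminate b: (row1) − 0.05/0.5·(row2) → 0.206·a = 0.22, so a = 1.06796.
Then b = (1.3 − 0.14·1.06796) / 0.5 = 2.30097.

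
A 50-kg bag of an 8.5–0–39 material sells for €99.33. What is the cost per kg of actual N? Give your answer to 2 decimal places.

€23.37 per kg N

N in bag = 50 × 8.5% = 4.25 kg.
Cost per kg N = €99.33 / 4.25 = €23.3718.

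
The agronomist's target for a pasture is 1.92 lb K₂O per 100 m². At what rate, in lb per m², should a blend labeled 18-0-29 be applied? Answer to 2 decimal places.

Product per 100 m² = 1.92 / 29% = 6.62069 lb.
Convert to per m²: 6.62069 × 0.01 = 0.0662069 lb.

0.07 lb of product per sq m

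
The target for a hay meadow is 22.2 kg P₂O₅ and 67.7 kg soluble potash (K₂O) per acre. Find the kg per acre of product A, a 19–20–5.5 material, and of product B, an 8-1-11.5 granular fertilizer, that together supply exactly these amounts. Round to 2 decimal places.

83.56 kg product A, 548.73 kg product B

Let a = kg of product A, b = kg of product B (per acre).
P₂O₅: 0.2·a + 0.01·b = 22.2
K₂O: 0.055·a + 0.115·b = 67.7
Eliminate b: (row1) − 0.01/0.115·(row2) → 0.195217·a = 16.313, so a = 83.5635.
Then b = (67.7 − 0.055·83.5635) / 0.115 = 548.731.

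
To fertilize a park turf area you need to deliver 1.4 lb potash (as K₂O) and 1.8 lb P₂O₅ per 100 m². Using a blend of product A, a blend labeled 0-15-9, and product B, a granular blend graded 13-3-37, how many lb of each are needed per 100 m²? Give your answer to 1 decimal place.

Per-100 m² balance (a = product A, b = product B):
K₂O: 0.09·a + 0.37·b = 1.4
P₂O₅: 0.15·a + 0.03·b = 1.8
Solving simultaneously: a = 11.8182, b = 0.909091.

11.8 lb product A, 0.9 lb product B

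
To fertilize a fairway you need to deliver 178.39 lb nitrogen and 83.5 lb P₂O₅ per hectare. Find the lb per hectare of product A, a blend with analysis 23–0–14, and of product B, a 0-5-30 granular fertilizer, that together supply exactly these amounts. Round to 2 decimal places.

775.61 lb product A, 1670.00 lb product B

Let a = lb of product A, b = lb of product B (per hectare).
N: 0.23·a + 0·b = 178.39
P₂O₅: 0·a + 0.05·b = 83.5
Solving simultaneously: a = 775.609, b = 1670.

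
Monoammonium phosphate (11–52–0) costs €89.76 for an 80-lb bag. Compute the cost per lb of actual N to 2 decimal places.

€10.20 per lb N

N in bag = 80 × 11% = 8.8 lb.
Cost per lb N = €89.76 / 8.8 = €10.2000.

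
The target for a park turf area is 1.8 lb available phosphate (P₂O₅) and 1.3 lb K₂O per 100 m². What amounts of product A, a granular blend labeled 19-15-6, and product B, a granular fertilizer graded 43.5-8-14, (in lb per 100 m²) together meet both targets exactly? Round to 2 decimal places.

Let a = lb of product A, b = lb of product B (per 100 m²).
P₂O₅: 0.15·a + 0.08·b = 1.8
K₂O: 0.06·a + 0.14·b = 1.3
Eliminate b: (row1) − 0.08/0.14·(row2) → 0.115714·a = 1.05714, so a = 9.1358.
Then b = (1.3 − 0.06·9.1358) / 0.14 = 5.37037.

9.14 lb product A, 5.37 lb product B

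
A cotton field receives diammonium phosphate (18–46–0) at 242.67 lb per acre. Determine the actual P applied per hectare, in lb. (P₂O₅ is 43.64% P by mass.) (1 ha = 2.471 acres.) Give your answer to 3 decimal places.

P₂O₅ per acre = 242.67 × 46% = 111.628 lb.
Elemental P = 111.628 × 0.4364 = 48.7145 lb per acre.
Convert to per hectare: 48.7145 × 2.471 = 120.3736 lb.

120.374 lb P per hectare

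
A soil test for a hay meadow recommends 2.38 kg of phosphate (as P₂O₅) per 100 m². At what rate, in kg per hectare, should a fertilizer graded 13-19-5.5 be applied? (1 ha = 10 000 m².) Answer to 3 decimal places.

Product per 100 m² = 2.38 / 19% = 12.5263 kg.
Convert to per hectare: 12.5263 × 100 = 1252.6316 kg.

1252.632 kg of product per hectare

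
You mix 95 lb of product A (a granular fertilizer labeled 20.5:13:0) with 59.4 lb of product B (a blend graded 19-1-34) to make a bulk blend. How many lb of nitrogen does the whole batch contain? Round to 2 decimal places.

N mass = 20.5%×95 + 19%×59.4 = 30.761 lb.

30.76 lb N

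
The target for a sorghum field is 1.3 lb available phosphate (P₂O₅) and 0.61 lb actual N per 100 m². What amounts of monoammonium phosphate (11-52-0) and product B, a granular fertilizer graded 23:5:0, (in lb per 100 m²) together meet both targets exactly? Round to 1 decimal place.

2.4 lb monoammonium phosphate, 1.5 lb product B

Per-100 m² balance (a = monoammonium phosphate, b = product B):
P₂O₅: 0.52·a + 0.05·b = 1.3
N: 0.11·a + 0.23·b = 0.61
Eliminate b: (row1) − 0.05/0.23·(row2) → 0.496087·a = 1.16739, so a = 2.3532.
Then b = (0.61 − 0.11·2.3532) / 0.23 = 1.52673.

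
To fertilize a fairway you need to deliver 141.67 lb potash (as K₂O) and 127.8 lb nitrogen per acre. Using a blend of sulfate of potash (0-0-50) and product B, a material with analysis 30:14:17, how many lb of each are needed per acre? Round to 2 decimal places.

Let a = lb of sulfate of potash, b = lb of product B (per acre).
K₂O: 0.5·a + 0.17·b = 141.67
N: 0·a + 0.3·b = 127.8
Solving simultaneously: a = 138.5, b = 426.

138.50 lb sulfate of potash, 426.00 lb product B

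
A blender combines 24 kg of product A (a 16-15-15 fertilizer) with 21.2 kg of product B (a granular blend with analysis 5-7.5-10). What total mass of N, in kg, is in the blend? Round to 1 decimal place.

N mass = 16%×24 + 5%×21.2 = 4.9 kg.

4.9 kg N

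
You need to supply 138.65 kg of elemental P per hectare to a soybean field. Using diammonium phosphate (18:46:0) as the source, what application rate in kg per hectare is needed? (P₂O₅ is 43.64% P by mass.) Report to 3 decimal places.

690.681 kg of product per hectare

As P₂O₅: 138.65 / 0.4364 = 317.713 kg per hectare.
Product per hectare = 317.713 / 46% = 690.6807 kg.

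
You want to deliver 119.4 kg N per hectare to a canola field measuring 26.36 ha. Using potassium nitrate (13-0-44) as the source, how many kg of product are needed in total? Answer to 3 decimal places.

Product per hectare = 119.4 / 13% = 918.462 kg.
Total product = 918.462 × 26.36 = 24210.6462 kg.

24210.646 kg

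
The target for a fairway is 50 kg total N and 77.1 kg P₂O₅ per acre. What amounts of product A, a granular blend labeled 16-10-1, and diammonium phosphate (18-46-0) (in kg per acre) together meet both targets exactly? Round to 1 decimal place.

164.1 kg product A, 131.9 kg diammonium phosphate

Per-acre balance (a = product A, b = diammonium phosphate):
N: 0.16·a + 0.18·b = 50
P₂O₅: 0.1·a + 0.46·b = 77.1
Solving simultaneously: a = 164.065, b = 131.942.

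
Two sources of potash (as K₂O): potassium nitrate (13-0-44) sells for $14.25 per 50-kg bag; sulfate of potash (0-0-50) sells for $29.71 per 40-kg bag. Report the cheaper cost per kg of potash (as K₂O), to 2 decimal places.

$0.65 per kg K₂O (potassium nitrate)

potassium nitrate: K₂O per bag = 50 × 44% = 22 kg; cost = 14.25 / 22 = $0.6477/kg K₂O.
sulfate of potash: K₂O per bag = 40 × 50% = 20 kg; cost = 29.71 / 20 = $1.4855/kg K₂O.
potassium nitrate is cheaper.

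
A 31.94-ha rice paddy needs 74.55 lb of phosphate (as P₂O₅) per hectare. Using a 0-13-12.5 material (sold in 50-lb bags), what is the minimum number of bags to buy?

367 bags

Product per hectare = 74.55 / 13% = 573.462 lb.
Total product = 573.462 × 31.94 = 18316.4 lb.
Bags = ⌈18316.4 / 50⌉ = 367.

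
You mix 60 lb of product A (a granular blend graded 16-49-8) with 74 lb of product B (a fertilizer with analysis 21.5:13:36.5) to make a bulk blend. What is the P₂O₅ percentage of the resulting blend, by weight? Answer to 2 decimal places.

29.12% P₂O₅

Total mass = 60 + 74 = 134 lb.
P₂O₅ mass = 49%×60 + 13%×74 = 39.02 lb.
% P₂O₅ = 39.02 / 134 = 29.1194%.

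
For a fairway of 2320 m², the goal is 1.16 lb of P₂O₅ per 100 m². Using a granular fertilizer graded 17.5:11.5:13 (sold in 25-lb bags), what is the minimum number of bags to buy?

Product per 100 m² = 1.16 / 11.5% = 10.087 lb.
Total product = 10.087 × 2320 / 100 = 234.017 lb.
Bags = ⌈234.017 / 25⌉ = 10.

10 bags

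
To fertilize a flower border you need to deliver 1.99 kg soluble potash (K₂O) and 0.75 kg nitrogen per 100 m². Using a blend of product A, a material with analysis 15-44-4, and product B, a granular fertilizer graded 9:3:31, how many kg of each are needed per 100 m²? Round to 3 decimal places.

Let a = kg of product A, b = kg of product B (per 100 m²).
K₂O: 0.04·a + 0.31·b = 1.99
N: 0.15·a + 0.09·b = 0.75
Solving simultaneously: a = 1.24476, b = 6.25874.

1.245 kg product A, 6.259 kg product B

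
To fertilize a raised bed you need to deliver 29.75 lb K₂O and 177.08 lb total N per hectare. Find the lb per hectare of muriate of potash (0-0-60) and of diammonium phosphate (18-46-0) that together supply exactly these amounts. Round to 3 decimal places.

Per-hectare balance (a = muriate of potash, b = diammonium phosphate):
K₂O: 0.6·a + 0·b = 29.75
N: 0·a + 0.18·b = 177.08
Solving simultaneously: a = 49.5833, b = 983.7778.

49.583 lb muriate of potash, 983.778 lb diammonium phosphate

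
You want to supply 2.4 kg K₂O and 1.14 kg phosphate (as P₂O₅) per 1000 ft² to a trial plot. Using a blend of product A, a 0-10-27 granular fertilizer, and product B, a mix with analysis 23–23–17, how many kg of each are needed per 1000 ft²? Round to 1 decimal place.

7.9 kg product A, 1.5 kg product B

Let a = kg of product A, b = kg of product B (per 1000 ft²).
K₂O: 0.27·a + 0.17·b = 2.4
P₂O₅: 0.1·a + 0.23·b = 1.14
Eliminate a: (row1) − 0.27/0.1·(row2) → -0.451·b = -0.678, so b = 1.50333.
Back-substitute: a = (2.4 − 0.17·1.50333) / 0.27 = 7.94235.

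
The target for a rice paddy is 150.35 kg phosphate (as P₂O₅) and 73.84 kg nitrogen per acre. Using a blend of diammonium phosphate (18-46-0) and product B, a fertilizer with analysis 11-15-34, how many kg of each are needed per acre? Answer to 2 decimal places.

Let a = kg of diammonium phosphate, b = kg of product B (per acre).
P₂O₅: 0.46·a + 0.15·b = 150.35
N: 0.18·a + 0.11·b = 73.84
Solving simultaneously: a = 231.462, b = 292.517.

231.46 kg diammonium phosphate, 292.52 kg product B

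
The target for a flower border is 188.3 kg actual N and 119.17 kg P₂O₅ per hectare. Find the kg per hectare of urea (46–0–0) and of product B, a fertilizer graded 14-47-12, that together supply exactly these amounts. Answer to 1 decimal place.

With a, b = kg per hectare of urea and product B:
N: 0.46·a + 0.14·b = 188.3
P₂O₅: 0·a + 0.47·b = 119.17
Solving simultaneously: a = 332.179, b = 253.553.

332.2 kg urea, 253.6 kg product B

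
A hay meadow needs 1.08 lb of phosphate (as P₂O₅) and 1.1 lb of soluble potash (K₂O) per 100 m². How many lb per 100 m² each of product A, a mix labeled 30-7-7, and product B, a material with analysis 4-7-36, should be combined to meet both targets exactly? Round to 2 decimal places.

15.36 lb product A, 0.07 lb product B

With a, b = lb per 100 m² of product A and product B:
P₂O₅: 0.07·a + 0.07·b = 1.08
K₂O: 0.07·a + 0.36·b = 1.1
Solving simultaneously: a = 15.3596, b = 0.0689655.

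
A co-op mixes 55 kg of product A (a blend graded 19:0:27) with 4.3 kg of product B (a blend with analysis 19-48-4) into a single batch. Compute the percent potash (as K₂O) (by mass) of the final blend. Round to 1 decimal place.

25.3% K₂O

Total mass = 55 + 4.3 = 59.3 kg.
K₂O mass = 27%×55 + 4%×4.3 = 15.022 kg.
% K₂O = 15.022 / 59.3 = 25.3322%.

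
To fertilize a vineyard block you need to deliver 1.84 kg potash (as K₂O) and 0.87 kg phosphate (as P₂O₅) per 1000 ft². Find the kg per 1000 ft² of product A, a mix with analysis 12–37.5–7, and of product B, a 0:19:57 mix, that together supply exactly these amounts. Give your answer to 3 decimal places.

0.730 kg product A, 3.138 kg product B

Let a = kg of product A, b = kg of product B (per 1000 ft²).
K₂O: 0.07·a + 0.57·b = 1.84
P₂O₅: 0.375·a + 0.19·b = 0.87
From row1: a = (1.84 − 0.57·b) / 0.07.
Into row2: 0.375·(1.84 − 0.57·b)/0.07 + 0.19·b = 0.87 → b = 3.13844, a = 0.729858.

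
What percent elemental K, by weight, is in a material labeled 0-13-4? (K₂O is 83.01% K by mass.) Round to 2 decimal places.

%K = 4 × 0.8301 = 3.3204%.

3.32% K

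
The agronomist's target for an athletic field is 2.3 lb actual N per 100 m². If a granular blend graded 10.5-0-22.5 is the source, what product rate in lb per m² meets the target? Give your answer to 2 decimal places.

Product per 100 m² = 2.3 / 10.5% = 21.9048 lb.
Convert to per m²: 21.9048 × 0.01 = 0.219048 lb.

0.22 lb of product per sq m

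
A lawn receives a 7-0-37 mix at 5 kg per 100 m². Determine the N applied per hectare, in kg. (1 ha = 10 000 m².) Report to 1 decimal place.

35.0 kg N per hectare

nitrogen per 100 m² = 5 × 7% = 0.35 kg.
Convert to per hectare: 0.35 × 100 = 35 kg.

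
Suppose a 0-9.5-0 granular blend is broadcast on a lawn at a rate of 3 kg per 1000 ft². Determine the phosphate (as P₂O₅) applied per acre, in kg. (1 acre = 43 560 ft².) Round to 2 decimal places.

12.41 kg P₂O₅ per acre

P₂O₅ per 1000 ft² = 3 × 9.5% = 0.285 kg.
Convert to per acre: 0.285 × 43.56 = 12.4146 kg.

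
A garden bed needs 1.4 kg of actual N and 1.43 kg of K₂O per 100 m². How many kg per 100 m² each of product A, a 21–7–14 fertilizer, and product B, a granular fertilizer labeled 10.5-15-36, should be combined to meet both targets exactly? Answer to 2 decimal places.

5.81 kg product A, 1.71 kg product B

With a, b = kg per 100 m² of product A and product B:
N: 0.21·a + 0.105·b = 1.4
K₂O: 0.14·a + 0.36·b = 1.43
Eliminate b: (row1) − 0.105/0.36·(row2) → 0.169167·a = 0.982917, so a = 5.81034.
Then b = (1.43 − 0.14·5.81034) / 0.36 = 1.71264.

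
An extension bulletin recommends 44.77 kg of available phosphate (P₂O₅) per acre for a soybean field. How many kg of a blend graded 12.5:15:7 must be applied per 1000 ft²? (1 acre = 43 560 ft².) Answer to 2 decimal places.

Product per acre = 44.77 / 15% = 298.467 kg.
Convert to per 1000 ft²: 298.467 × 0.0229568 = 6.85185 kg.

6.85 kg of product per thousand sq ft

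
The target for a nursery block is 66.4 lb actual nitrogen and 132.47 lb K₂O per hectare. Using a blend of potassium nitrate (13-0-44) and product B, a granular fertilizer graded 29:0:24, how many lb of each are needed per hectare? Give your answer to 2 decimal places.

233.20 lb potassium nitrate, 124.43 lb product B

Per-hectare balance (a = potassium nitrate, b = product B):
N: 0.13·a + 0.29·b = 66.4
K₂O: 0.44·a + 0.24·b = 132.47
Eliminate b: (row1) − 0.29/0.24·(row2) → -0.401667·a = -93.6679, so a = 233.198.
Then b = (132.47 − 0.44·233.198) / 0.24 = 124.428.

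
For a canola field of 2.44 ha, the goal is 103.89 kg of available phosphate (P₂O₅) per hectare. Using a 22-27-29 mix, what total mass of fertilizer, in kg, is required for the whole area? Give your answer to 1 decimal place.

Product per hectare = 103.89 / 27% = 384.778 kg.
Total product = 384.778 × 2.44 = 938.858 kg.

938.9 kg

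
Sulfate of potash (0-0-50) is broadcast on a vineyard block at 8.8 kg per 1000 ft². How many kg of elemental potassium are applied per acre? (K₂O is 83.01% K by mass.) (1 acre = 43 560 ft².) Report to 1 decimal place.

159.1 kg K per acre

K₂O per 1000 ft² = 8.8 × 50% = 4.4 kg.
Elemental K = 4.4 × 0.8301 = 3.65244 kg per 1000 ft².
Convert to per acre: 3.65244 × 43.56 = 159.1003 kg.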